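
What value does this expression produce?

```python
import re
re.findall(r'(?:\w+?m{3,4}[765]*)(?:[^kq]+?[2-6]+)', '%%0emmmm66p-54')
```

['0emmmm66p-54']

The pattern matches one or more of a word character (lazy), then 3 to 4 of a literal 'm', then zero or more of one of [765] (non-capturing group); then one or more of any character except [kq] (lazy), then one or more of a character in [2-6] (non-capturing group).
Scanning left to right: at [2:14] → '0emmmm66p-54'.
No capturing groups, so `findall` returns the 1 full match string.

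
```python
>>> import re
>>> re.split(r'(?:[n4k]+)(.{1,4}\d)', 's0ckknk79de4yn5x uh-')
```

This matches one or more of one of [n4k] (non-capturing group); then 1 to 4 of any character, then a digit (captured).
Matches to split on: at [3:12] → 'kknk79de4'.
The group in the pattern means `split` returns the separators' captures alongside the pieces.

['s0c', '79de4', 'yn5x uh-']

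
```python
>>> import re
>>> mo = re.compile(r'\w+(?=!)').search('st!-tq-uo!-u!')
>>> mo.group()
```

Lookahead/lookbehind check context without consuming it, so the matched span excludes the asserted characters.
The match spans [0:2] → 'st'.

'st'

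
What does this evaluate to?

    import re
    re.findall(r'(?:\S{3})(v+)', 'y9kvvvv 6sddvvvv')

['vvvv', 'vvvv']

The pattern matches exactly 3 of a non-whitespace character (non-capturing group); then one or more of a literal 'v' (captured).
Walking the string: at [0:7] match 'y9kvvvv', group 1 = 'vvvv'; at [9:16] match 'sddvvvv', group 1 = 'vvvv'.
Because there's exactly one group, `findall` drops the full match and keeps group 1 from each hit.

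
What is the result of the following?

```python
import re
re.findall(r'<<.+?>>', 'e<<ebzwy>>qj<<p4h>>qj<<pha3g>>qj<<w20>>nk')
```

['<<ebzwy>>', '<<p4h>>', '<<pha3g>>', '<<w20>>']

A non-greedy quantifier consumes as few characters as it can — just enough that the remainder of the pattern still matches from where it stops; whatever follows it matches normally.
`findall` yields the raw match text (4 of them) because the pattern has no groups.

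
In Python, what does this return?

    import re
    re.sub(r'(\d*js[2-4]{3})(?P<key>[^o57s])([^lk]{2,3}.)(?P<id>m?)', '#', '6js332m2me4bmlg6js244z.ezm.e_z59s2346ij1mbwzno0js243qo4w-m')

'#bmlg#.e_z59s2346ij1mbwzno#'

The pattern matches zero or more of a digit, then the literal 'js', then exactly 3 of a character in [2-4] (captured); then any character except [o57s] (captured as 'key'); then 2 to 3 of any character except [lk], then any character (captured); then optionally a literal 'm' (captured as 'id').
`sub` substitutes '#' at each match site.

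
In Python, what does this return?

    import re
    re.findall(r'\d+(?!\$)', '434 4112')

Because the assertion is negative and zero-width, positions next to the forbidden text are skipped.
No capturing groups, so `findall` returns the 2 full match strings.

['434', '4112']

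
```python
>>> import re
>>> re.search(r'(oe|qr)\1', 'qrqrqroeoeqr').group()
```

After group 1 captures some text, `\1` only succeeds where that same text appears again.
`re.search` scans for the first position where the pattern succeeds.
The match spans [0:4] → 'qrqr'.
Captured: group 1 = 'qr'.

'qrqr'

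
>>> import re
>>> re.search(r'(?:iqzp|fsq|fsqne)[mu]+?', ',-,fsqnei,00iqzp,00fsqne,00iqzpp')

Here the pattern never matches, so the call returns None.

None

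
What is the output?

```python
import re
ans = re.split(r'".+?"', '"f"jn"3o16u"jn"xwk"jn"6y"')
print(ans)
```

Matches to split on: at [0:3] → '"f"'; at [5:12] → '"3o16u"'; at [14:19] → '"xwk"'; at [21:25] → '"6y"'.
`split` removes every match and returns the 5 fragments in between.

['', 'jn', 'jn', 'jn', '']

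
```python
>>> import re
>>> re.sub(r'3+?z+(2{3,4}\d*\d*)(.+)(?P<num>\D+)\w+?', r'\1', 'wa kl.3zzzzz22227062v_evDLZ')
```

'wa kl.22227062'

Pattern: one or more of a literal '3' (lazy), then one or more of the literal 'z'; then 3 to 4 of a literal '2', then zero or more of a digit, then zero or more of a digit (captured); then one or more of any character (captured); then one or more of a non-digit (captured as 'num'); then one or more of a word character (lazy).
The replacement refers to a captured group, so each match is rewritten using its own captured text.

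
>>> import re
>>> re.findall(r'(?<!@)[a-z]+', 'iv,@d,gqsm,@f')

The negative lookaround is zero-width — it rules out positions where the adjacent text would match, without consuming anything.
Since nothing is captured, `findall` lists the 2 matched substrings directly.

['iv', 'gqsm']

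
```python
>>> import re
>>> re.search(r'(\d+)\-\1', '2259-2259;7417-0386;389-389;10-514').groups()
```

A backreference is literal: `\1` must see the identical characters the first group matched.
`search` walks the string left to right and returns the first match it finds.
The match spans [0:9] → '2259-2259'.
Captured: group 1 = '2259'.

('2259',)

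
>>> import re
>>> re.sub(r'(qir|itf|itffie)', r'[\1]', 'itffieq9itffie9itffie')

'[itf]fieq9[itf]fie9[itf]fie'

`|` is ordered: at each position the engine commits to the first alternative that works.
Matches: at [0:3] → 'itf'; at [8:11] → 'itf'; at [15:18] → 'itf'.
The replacement refers to a captured group, so each match is rewritten using its own captured text.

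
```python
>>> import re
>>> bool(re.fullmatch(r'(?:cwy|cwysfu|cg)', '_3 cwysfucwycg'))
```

False

For `fullmatch`, every character of the input must be accounted for by the pattern.
Here there's no way to consume every character, so the call returns None, and `bool(None)` is False.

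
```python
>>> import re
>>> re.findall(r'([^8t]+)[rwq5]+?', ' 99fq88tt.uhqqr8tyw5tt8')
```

This matches one or more of any character except [8t] (captured); then one or more of one of [rwq5] (lazy).
With a single group, `findall` returns only what that group captured — 3 items.

[' 99f', '.uhqq', 'yw']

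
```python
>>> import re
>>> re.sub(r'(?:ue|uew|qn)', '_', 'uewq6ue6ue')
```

'_wq6_6_'

Alternation tries branches left to right and keeps the first one that lets the overall match succeed at that position.
Matches: at [0:2] → 'ue'; at [5:7] → 'ue'; at [8:10] → 'ue'.
Every occurrence is swapped for '_'.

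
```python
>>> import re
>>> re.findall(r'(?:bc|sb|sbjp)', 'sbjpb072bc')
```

['sb', 'bc']

`|` is ordered: at each position the engine commits to the first alternative that works.
No capturing groups, so `findall` returns the 2 full match strings.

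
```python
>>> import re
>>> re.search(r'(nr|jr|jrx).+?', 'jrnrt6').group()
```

'jrn'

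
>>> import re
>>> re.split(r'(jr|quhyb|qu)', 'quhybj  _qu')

['', 'quhyb', 'j  _', 'qu', '']

Alternation tries branches left to right and keeps the first one that lets the overall match succeed at that position.
Matches to split on: at [0:5] → 'quhyb'; at [9:11] → 'qu'.
`re.split` interleaves the captured-group text with the surrounding fragments.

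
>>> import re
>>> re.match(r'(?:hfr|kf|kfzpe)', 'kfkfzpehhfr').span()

(0, 2)

`match` is anchored at position 0; if the pattern doesn't fit there, it returns None.
The match spans [0:2] → 'kf'.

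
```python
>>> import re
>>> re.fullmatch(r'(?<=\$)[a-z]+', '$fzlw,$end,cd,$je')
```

The `(?=…)`/`(?<=…)` assertion just peeks at neighbouring text; it doesn't advance the match position.
For `fullmatch`, every character of the input must be accounted for by the pattern.
Here there's no way to consume every character, so the call returns None.

None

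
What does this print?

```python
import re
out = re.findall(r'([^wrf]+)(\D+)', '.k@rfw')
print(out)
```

[('.k@', 'rfw')]

This matches one or more of any character except [wrf] (captured); then one or more of a non-digit (captured).
Matches: at [0:6] match '.k@rfw', groups = ('.k@', 'rfw').
With 2 capturing groups, `findall` returns a 2-tuple per match.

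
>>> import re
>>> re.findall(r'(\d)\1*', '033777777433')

After group 1 captures some text, `\1` only succeeds where that same text appears again.
Matches: at [0:1] match '0', group 1 = '0'; at [1:3] match '33', group 1 = '3'; at [3:9] match '777777', group 1 = '7'; at [9:10] match '4', group 1 = '4'; at [10:12] match '33', group 1 = '3'.
With a single group, `findall` returns only what that group captured — 5 items.

['0', '3', '7', '4', '3']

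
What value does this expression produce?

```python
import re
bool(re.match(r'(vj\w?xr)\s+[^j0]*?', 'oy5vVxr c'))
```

False

Pattern: the literal 'vj', then optionally a word character, then the literal 'xr' (captured); then one or more of whitespace, then zero or more of any character except [j0] (lazy).
`match` is anchored at position 0; if the pattern doesn't fit there, it returns None.
Here the pattern fails at index 0, so the call returns None, and `bool(None)` is False.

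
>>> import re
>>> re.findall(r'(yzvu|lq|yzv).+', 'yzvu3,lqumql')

`|` is ordered: at each position the engine commits to the first alternative that works.
One capturing group, so `findall` returns just the captured substring from the one match — 1 in all.

['yzvu']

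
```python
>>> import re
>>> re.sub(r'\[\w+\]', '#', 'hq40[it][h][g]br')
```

'hq40###br'

Each match is replaced by '#'.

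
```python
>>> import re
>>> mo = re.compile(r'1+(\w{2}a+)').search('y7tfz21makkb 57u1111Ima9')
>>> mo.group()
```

'1111Ima'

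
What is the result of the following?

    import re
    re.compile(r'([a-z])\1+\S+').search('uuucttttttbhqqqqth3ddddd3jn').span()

(0, 27)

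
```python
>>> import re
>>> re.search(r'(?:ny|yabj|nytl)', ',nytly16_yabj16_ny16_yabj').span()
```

`|` is ordered: at each position the engine commits to the first alternative that works.
`re.search` scans for the first position where the pattern succeeds.
The match spans [1:3] → 'ny'.

(1, 3)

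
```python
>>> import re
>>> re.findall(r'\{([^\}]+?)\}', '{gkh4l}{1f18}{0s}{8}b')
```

['gkh4l', '1f18', '0s', '8']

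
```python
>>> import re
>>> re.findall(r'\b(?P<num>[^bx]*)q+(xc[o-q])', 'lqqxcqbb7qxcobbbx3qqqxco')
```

[('lq', 'xcq')]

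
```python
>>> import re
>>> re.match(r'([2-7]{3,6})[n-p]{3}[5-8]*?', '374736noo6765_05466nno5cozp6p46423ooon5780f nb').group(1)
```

'374736'

The match spans [0:9] → '374736noo'.
Captured: group 1 = '374736'.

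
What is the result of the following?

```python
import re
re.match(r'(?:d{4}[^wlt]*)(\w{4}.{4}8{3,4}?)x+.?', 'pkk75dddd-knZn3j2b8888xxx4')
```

`re.match` won't scan ahead — the pattern has to work from the very first character.
Here the pattern fails at index 0, so the call returns None.

None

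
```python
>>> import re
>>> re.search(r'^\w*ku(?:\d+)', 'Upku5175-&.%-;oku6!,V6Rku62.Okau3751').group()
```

Pattern: anchored at the start of the string; then zero or more of a word character, then the literal 'ku'; then one or more of a digit (non-capturing group).
`re.search` tries every starting position until one works.
The match spans [0:8] → 'Upku5175'.

'Upku5175'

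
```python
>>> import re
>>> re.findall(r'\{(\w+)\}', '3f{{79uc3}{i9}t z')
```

Because there's exactly one group, `findall` drops the full match and keeps group 1 from each hit.

['79uc3', 'i9']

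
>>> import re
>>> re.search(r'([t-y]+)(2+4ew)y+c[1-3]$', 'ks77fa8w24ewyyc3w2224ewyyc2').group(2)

'2224ew'

The match spans [16:27] → 'w2224ewyyc2'.
Captured: group 1 = 'w', group 2 = '2224ew'.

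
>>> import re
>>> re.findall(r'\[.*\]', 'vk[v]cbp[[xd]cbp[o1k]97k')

['[v]cbp[[xd]cbp[o1k]']

Walking the string: at [2:21] → '[v]cbp[[xd]cbp[o1k]'.
With no groups in the pattern, `findall` gives back each whole match — 1 here.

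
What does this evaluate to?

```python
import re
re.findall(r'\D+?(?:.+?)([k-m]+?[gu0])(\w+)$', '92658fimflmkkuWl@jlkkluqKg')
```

Pattern: one or more of a non-digit (lazy); then one or more of any character (lazy) (non-capturing group); then one or more of a character in [k-m] (lazy), then one of [gu0] (captured); then one or more of a word character (captured); then anchored at the end.
A non-greedy quantifier consumes as few characters as it can — just enough that the remainder of the pattern still matches from where it stops; whatever follows it matches normally.
Matches: at [5:26] match 'fimflmkkuWl@jlkkluqKg', groups = ('lkklu', 'qKg').
Multiple groups make `findall` return tuples — one 2-tuple for the one match.

[('lkklu', 'qKg')]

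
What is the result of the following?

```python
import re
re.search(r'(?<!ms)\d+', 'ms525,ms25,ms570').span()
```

A negative assertion filters positions out without eating any characters.
`re.search` scans for the first position where the pattern succeeds.
The match spans [3:5] → '25'.

(3, 5)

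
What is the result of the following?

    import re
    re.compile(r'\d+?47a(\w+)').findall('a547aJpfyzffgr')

['Jpfyzffgr']

The pattern matches one or more of a digit (lazy), then the literal '47a'; then one or more of a word character (captured).
Walking the string: at [1:14] match '547aJpfyzffgr', group 1 = 'Jpfyzffgr'.
Because there's exactly one group, `findall` drops the full match and keeps group 1 from the one hit.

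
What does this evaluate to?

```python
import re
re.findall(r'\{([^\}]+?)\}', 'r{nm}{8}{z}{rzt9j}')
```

['nm', '8', 'z', 'rzt9j']

Matches: at [1:5] match '{nm}', group 1 = 'nm'; at [5:8] match '{8}', group 1 = '8'; at [8:11] match '{z}', group 1 = 'z'; at [11:18] match '{rzt9j}', group 1 = 'rzt9j'.
With a single group, `findall` returns only what that group captured — 4 items.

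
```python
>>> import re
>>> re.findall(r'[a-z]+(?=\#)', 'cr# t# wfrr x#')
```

['cr', 't', 'x']

The `(?=…)`/`(?<=…)` assertion just peeks at neighbouring text; it doesn't advance the match position.
Since nothing is captured, `findall` lists the 3 matched substrings directly.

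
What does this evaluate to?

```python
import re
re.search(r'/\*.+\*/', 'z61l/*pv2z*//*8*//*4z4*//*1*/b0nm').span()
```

(4, 29)

`re.search` scans for the first position where the pattern succeeds.
The match spans [4:29] → '/*pv2z*//*8*//*4z4*//*1*/'.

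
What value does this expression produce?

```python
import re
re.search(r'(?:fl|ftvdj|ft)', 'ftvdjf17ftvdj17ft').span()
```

(0, 5)

Alternation tries branches left to right and keeps the first one that lets the overall match succeed at that position.
`search` walks the string left to right and returns the first match it finds.
The match spans [0:5] → 'ftvdj'.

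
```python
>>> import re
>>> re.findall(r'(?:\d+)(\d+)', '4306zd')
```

['6']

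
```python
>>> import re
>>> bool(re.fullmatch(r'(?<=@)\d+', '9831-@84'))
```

False

Because the assertion is zero-width, the text it checks is not consumed and won't appear in the result.
`re.fullmatch` is like wrapping the pattern in `^…$` (in single-line mode).
Here there's no way to consume every character, so the call returns None, and `bool(None)` is False.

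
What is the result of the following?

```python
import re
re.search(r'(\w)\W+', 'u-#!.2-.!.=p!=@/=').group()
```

Pattern: a word character (captured); then one or more of a non-word character.
Unlike `match`, `search` isn't anchored — it looks for the pattern anywhere in the string.
The match spans [0:5] → 'u-#!.'.
Captured: group 1 = 'u'.

'u-#!.'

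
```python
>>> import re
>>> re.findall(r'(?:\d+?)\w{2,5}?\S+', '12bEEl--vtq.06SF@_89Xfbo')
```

['12bEEl--vtq.06SF@_89Xfbo']

No capturing groups, so `findall` returns the 1 full match string.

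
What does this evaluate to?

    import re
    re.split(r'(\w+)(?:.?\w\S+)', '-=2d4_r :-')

With a capturing group present, the delimiter's captured portion is kept in the result list.

['-=', '2d4', ' :-']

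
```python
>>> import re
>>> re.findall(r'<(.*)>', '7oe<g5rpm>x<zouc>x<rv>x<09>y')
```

Walking the string: at [3:27] match '<g5rpm>x<zouc>x<rv>x<09>', group 1 = 'g5rpm>x<zouc>x<rv>x<09'.
`findall` collects group 1 from the one match (1 total).

['g5rpm>x<zouc>x<rv>x<09']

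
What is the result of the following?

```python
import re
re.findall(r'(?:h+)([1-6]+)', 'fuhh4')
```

['4']

The pattern matches one or more of a literal 'h' (non-capturing group); then one or more of a character in [1-6] (captured).
Walking the string: at [2:5] match 'hh4', group 1 = '4'.
`findall` collects group 1 from the one match (1 total).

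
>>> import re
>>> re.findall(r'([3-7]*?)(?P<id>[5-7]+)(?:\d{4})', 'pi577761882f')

[('', '57776')]

The pattern matches zero or more of a character in [3-7] (lazy) (captured); then one or more of a character in [5-7] (captured as 'id'); then exactly 4 of a digit (non-capturing group).
A non-greedy quantifier consumes as few characters as it can — just enough that the remainder of the pattern still matches from where it stops; whatever follows it matches normally.
Matches: at [2:11] match '577761882', groups = ('', '57776').
With 2 capturing groups, `findall` returns a 2-tuple per match.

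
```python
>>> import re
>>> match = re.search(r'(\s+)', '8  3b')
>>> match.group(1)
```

'  '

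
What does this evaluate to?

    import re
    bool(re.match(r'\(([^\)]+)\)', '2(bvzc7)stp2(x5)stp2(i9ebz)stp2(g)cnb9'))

`re.match` won't scan ahead — the pattern has to work from the very first character.
Here position 0 doesn't satisfy it, so the call returns None, and `bool(None)` is False.

False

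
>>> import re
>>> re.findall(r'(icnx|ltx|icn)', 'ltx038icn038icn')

['ltx', 'icn', 'icn']

With a single group, `findall` returns only what that group captured — 3 items.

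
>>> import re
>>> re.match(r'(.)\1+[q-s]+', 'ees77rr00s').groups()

('e',)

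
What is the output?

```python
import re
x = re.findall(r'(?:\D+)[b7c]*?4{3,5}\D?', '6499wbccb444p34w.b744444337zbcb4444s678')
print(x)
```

['wbccb444p', 'w.b744444', 'zbcb4444s']

Pattern: one or more of a non-digit (non-capturing group); then zero or more of one of [b7c] (lazy), then 3 to 5 of the literal '4', then optionally a non-digit.
Since nothing is captured, `findall` lists the 3 matched substrings directly.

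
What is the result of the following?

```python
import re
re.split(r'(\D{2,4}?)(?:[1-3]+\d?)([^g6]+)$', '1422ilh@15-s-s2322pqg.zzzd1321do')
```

['1422ilh@15-s-s2322pqg.', 'zzzd', 'do', '']

Pattern: 2 to 4 of a non-digit (lazy) (captured); then one or more of a character in [1-3], then optionally a digit (non-capturing group); then one or more of any character except [g6] (captured); then anchored at the end.
The group in the pattern means `split` returns the separators' captures alongside the pieces.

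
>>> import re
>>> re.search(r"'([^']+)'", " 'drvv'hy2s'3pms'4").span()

(1, 7)

`re.search` scans for the first position where the pattern succeeds.
The match spans [1:7] → "'drvv'".
Captured: group 1 = 'drvv'.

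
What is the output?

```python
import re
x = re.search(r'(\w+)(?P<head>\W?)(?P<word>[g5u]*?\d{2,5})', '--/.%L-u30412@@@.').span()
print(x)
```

The match spans [5:13] → 'L-u30412'.

(5, 13)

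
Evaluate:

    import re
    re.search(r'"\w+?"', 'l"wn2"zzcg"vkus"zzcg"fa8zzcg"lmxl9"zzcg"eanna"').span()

(1, 6)

The match spans [1:6] → '"wn2"'.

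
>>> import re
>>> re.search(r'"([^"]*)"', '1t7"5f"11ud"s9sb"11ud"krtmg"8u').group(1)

`search` walks the string left to right and returns the first match it finds.
The match spans [3:7] → '"5f"'.
Captured: group 1 = '5f'.

'5f'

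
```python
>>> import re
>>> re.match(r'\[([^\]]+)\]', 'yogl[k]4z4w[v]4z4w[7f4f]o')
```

`match` is anchored at position 0; if the pattern doesn't fit there, it returns None.
Here the pattern fails at index 0, so the call returns None.

None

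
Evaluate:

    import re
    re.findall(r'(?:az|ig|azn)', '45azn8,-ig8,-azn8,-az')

Alternation tries branches left to right and keeps the first one that lets the overall match succeed at that position.
Since nothing is captured, `findall` lists the 4 matched substrings directly.

['az', 'ig', 'az', 'az']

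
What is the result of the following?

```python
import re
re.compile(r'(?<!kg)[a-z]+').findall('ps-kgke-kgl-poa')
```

['ps', 'kgke', 'kgl', 'poa']

A negative assertion filters positions out without eating any characters.
No capturing groups, so `findall` returns the 4 full match strings.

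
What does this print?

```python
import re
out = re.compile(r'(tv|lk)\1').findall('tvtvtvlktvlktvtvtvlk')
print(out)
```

A backreference is literal: `\1` must see the identical characters the first group matched.
With a single group, `findall` returns only what that group captured — 2 items.

['tv', 'tv']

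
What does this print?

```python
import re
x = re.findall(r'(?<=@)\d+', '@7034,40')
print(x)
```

The positive lookaround only admits positions where the adjacent text matches; those characters stay outside the span.
Since nothing is captured, `findall` lists the 1 matched substring directly.

['7034']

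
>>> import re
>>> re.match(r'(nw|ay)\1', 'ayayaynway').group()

The backreference `\1` re-matches whatever the first group consumed, character for character.
`re.match` only tries the pattern at the start of the string.
The match spans [0:4] → 'ayay'.
Captured: group 1 = 'ay'.

'ayay'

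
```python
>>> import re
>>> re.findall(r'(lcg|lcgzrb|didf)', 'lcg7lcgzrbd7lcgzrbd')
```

Alternation isn't longest-match — the leftmost alternative that fits at this position is chosen.
One capturing group, so `findall` returns just the captured substring from each match — 3 in all.

['lcg', 'lcg', 'lcg']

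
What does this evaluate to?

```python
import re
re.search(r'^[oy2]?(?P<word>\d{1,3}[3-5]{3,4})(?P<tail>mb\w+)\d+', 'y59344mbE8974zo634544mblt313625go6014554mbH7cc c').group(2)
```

The match spans [0:44] → 'y59344mbE8974zo634544mblt313625go6014554mbH7'.
Captured: group 1 = '59344', group 2 = 'mbE8974zo634544mblt313625go6014554mbH'.

'mbE8974zo634544mblt313625go6014554mbH'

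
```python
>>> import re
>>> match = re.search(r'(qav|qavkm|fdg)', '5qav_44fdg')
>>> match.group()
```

'qav'

`re.search` tries every starting position until one works.
The match spans [1:4] → 'qav'.
Captured: group 1 = 'qav'.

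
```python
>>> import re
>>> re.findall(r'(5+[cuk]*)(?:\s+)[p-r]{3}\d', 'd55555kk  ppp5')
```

The pattern matches one or more of a literal '5', then zero or more of one of [cuk] (captured); then one or more of whitespace (non-capturing group); then exactly 3 of a character in [p-r], then a digit.
Scanning left to right: at [1:14] match '55555kk  ppp5', group 1 = '55555kk'.
With a single group, `findall` returns only what that group captured — 1 item.

['55555kk']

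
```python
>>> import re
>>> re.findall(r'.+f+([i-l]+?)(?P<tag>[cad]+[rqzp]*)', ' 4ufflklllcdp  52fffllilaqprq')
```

[('llil', 'aqprq')]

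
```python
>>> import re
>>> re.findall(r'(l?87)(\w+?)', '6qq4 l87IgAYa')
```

[('l87', 'I')]

This matches optionally the literal 'l', then the literal '87' (captured); then one or more of a word character (lazy) (captured).
The `?` after the quantifier makes it lazy — it takes as little as possible before letting the rest of the pattern try.
Scanning left to right: at [5:9] match 'l87I', groups = ('l87', 'I').
With 2 capturing groups, `findall` returns a 2-tuple per match.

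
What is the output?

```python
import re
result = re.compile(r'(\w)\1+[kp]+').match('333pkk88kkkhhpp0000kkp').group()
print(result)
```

333pkk

After group 1 captures some text, `\1` only succeeds where that same text appears again.
With `match`, the pattern is implicitly anchored at the beginning.
The match spans [0:6] → '333pkk'.
Captured: group 1 = '3'.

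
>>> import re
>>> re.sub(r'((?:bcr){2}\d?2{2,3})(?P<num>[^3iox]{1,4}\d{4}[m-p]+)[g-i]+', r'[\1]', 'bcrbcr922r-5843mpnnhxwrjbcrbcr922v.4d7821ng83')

'[bcrbcr922]xwrj[bcrbcr922]83'

This matches the literal 'bcr' repeated 2 times, then optionally a digit, then 2 to 3 of the literal '2' (captured); then 1 to 4 of any character except [3iox], then exactly 4 of a digit, then one or more of a character in [m-p] (captured as 'num'); then one or more of a character in [g-i].
The replacement refers to a captured group, so each match is rewritten using its own captured text.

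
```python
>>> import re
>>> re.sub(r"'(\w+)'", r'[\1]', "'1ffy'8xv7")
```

'[1ffy]8xv7'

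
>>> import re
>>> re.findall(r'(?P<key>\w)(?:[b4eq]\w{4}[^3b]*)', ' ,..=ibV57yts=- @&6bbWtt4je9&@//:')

['i', 'b']

Pattern: a word character (captured as 'key'); then one of [b4eq], then exactly 4 of a word character, then zero or more of any character except [3b] (non-capturing group).
Matches: at [5:19] match 'ibV57yts=- @&6', group 1 = 'i'; at [19:33] match 'bbWtt4je9&@//:', group 1 = 'b'.
One capturing group, so `findall` returns just the captured substring from each match — 2 in all.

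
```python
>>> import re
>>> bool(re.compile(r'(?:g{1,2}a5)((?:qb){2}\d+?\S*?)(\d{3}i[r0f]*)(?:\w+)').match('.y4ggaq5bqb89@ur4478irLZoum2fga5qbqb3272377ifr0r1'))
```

The pattern matches 1 to 2 of the literal 'g', then the literal 'a5' (non-capturing group); then the literal 'qb' repeated 2 times, then one or more of a digit (lazy), then zero or more of a non-whitespace character (lazy) (captured); then exactly 3 of a digit, then the literal 'i', then zero or more of one of [r0f] (captured); then one or more of a word character (non-capturing group).
`re.match` only tries the pattern at the start of the string.
Here the string doesn't start with a match, so the call returns None, and `bool(None)` is False.

False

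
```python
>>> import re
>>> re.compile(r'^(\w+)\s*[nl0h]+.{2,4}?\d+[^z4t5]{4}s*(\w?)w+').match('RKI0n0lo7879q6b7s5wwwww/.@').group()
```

'RKI0n0lo7879q6b7s5wwwww'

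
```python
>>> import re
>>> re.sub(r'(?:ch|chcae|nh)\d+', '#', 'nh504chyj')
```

Each match is replaced by '#'.

'#chyj'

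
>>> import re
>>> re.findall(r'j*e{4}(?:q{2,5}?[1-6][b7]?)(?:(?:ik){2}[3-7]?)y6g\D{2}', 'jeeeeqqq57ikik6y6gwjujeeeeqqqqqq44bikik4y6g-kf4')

['jeeeeqqq57ikik6y6gwj']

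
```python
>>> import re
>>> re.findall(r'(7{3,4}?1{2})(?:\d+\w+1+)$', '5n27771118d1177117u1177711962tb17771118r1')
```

Pattern: 3 to 4 of the literal '7' (lazy), then exactly 2 of the literal '1' (captured); then one or more of a digit, then one or more of a word character, then one or more of the literal '1' (non-capturing group); then anchored at the end.
One capturing group, so `findall` returns just the captured substring from the one match — 1 in all.

['77711']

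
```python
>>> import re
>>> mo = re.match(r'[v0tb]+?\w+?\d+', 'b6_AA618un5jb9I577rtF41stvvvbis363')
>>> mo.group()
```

Pattern: one or more of one of [v0tb] (lazy); then one or more of a word character (lazy), then one or more of a digit.
The `?` after the quantifier makes it lazy — it takes as little as possible before letting the rest of the pattern try.
`re.match` only tries the pattern at the start of the string.
The match spans [0:8] → 'b6_AA618'.

'b6_AA618'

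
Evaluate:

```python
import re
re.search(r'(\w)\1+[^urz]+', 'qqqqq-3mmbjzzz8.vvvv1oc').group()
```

The backreference `\1` re-matches whatever the first group consumed, character for character.
The match spans [0:11] → 'qqqqq-3mmbj'.

'qqqqq-3mmbj'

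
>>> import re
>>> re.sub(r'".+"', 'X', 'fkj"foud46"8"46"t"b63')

Every occurrence is swapped for 'X'.

'fkjXb63'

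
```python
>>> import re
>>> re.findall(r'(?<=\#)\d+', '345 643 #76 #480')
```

Because the assertion is zero-width, the text it checks is not consumed and won't appear in the result.
With no groups in the pattern, `findall` gives back each whole match — 2 here.

['76', '480']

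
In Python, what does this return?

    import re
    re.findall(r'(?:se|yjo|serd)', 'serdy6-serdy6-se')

['se', 'se', 'se']

Alternation tries branches left to right and keeps the first one that lets the overall match succeed at that position.
Matches: at [0:2] → 'se'; at [7:9] → 'se'; at [14:16] → 'se'.
With no groups in the pattern, `findall` gives back each whole match — 3 here.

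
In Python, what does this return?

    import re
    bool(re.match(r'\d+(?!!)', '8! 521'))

False

`(?!…)`/`(?<!…)` only lets a position through if the neighbouring text does NOT match; no characters are consumed.
With `match`, the pattern is implicitly anchored at the beginning.
Here the pattern fails at index 0, so the call returns None, and `bool(None)` is False.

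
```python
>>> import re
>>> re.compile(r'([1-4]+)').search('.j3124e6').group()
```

'3124'

The match spans [2:6] → '3124'.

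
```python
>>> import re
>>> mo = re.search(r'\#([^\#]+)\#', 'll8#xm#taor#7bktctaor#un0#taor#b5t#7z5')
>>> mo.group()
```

'#xm#'

The match spans [3:7] → '#xm#'.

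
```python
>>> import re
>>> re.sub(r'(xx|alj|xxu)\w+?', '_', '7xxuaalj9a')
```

Alternation tries branches left to right and keeps the first one that lets the overall match succeed at that position.
Matches: at [1:4] → 'xxu'; at [5:9] → 'alj9'.
Each match is replaced by '_'.

'7_a_a'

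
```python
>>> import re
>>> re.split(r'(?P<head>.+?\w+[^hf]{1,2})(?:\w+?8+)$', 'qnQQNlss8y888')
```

The pattern matches one or more of any character (lazy), then one or more of a word character, then 1 to 2 of any character except [hf] (captured as 'head'); then one or more of a word character (lazy), then one or more of the literal '8' (non-capturing group); then anchored at the end.
Matches to split on: at [0:13] → 'qnQQNlss8y888'.
The group in the pattern means `split` returns the separators' captures alongside the pieces.

['', 'qnQQNlss8y8', '']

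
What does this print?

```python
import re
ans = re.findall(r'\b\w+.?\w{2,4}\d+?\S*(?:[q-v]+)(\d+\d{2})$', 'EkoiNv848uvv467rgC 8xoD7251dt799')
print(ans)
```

['799']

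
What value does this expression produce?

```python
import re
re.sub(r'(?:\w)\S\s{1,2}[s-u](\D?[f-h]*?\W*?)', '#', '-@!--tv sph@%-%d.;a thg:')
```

'-@!--#h@%-%d.;a thg:'

A `+?`/`*?`/`{m,n}?` starts at its minimum and grows only as far as needed for what follows to match.
`sub` substitutes '#' at each match site.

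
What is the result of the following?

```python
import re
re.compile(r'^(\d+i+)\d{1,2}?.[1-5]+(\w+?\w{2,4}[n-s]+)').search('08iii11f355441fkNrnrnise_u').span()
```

(0, 21)

The match spans [0:21] → '08iii11f355441fkNrnrn'.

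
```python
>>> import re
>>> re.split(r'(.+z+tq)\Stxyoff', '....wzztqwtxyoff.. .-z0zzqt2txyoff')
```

This matches one or more of any character, then one or more of the literal 'z', then the literal 'tq' (captured); then a non-whitespace character, then the literal 'txy', then the literal 'off'.
Matches to split on: at [0:16] → '....wzztqwtxyoff'.
Because the pattern has a capturing group, `split` also inserts each captured text between the pieces.

['', '....wzztq', '.. .-z0zzqt2txyoff']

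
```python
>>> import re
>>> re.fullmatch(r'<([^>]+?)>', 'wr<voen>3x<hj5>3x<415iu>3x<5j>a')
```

None

For `fullmatch`, every character of the input must be accounted for by the pattern.
Here the string isn't matched end-to-end, so the call returns None.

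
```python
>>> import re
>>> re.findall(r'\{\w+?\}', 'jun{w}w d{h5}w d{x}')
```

['{w}', '{h5}', '{x}']

Matches: at [3:6] → '{w}'; at [9:13] → '{h5}'; at [16:19] → '{x}'.
Since nothing is captured, `findall` lists the 3 matched substrings directly.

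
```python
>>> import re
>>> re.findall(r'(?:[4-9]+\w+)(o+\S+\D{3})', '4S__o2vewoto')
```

Pattern: one or more of a character in [4-9], then one or more of a word character (non-capturing group); then one or more of a literal 'o', then one or more of a non-whitespace character, then exactly 3 of a non-digit (captured).
Matches: at [0:12] match '4S__o2vewoto', group 1 = 'o2vewoto'.
`findall` collects group 1 from the one match (1 total).

['o2vewoto']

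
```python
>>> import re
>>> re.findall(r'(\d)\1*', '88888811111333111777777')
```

['8', '1', '3', '1', '7']

A backreference is literal: `\1` must see the identical characters the first group matched.
One capturing group, so `findall` returns just the captured substring from each match — 5 in all.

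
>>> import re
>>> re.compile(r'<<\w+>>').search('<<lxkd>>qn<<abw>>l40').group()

Unlike `match`, `search` isn't anchored — it looks for the pattern anywhere in the string.
The match spans [0:8] → '<<lxkd>>'.

'<<lxkd>>'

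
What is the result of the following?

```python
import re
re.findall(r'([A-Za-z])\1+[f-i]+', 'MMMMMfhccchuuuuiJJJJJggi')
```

['M', 'c', 'u', 'J']

A backreference is literal: `\1` must see the identical characters the first group matched.
With a single group, `findall` returns only what that group captured — 4 items.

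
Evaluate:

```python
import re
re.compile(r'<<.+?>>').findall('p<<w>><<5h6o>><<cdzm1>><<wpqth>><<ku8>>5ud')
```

['<<w>>', '<<5h6o>>', '<<cdzm1>>', '<<wpqth>>', '<<ku8>>']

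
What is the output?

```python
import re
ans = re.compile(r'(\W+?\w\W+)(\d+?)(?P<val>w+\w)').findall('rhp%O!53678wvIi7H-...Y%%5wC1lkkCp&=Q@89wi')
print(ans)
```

Pattern: one or more of a non-word character (lazy), then a word character, then one or more of a non-word character (captured); then one or more of a digit (lazy) (captured); then one or more of a literal 'w', then a word character (captured as 'val').
3 groups means each result is a tuple of 3 captured strings — 3 here.

[('%O!', '53678', 'wv'), ('-...Y%%', '5', 'wC'), ('&=Q@', '89', 'wi')]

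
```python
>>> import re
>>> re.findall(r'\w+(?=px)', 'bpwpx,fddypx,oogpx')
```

Because the assertion is zero-width, the text it checks is not consumed and won't appear in the result.
Matches: at [0:3] → 'bpw'; at [6:10] → 'fddy'; at [13:16] → 'oog'.
With no groups in the pattern, `findall` gives back each whole match — 3 here.

['bpw', 'fddy', 'oog']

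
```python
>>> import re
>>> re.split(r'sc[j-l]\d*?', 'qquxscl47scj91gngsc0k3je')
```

Pattern: the literal 'sc', then a character in [j-l]; then zero or more of a digit (lazy).
With the lazy modifier that quantifier settles for the fewest repetitions that let the rest of the pattern succeed (the atoms after it are unaffected and can still be greedy).
Matches to split on: at [4:7] → 'scl'; at [9:12] → 'scj'.
`split` removes every match and returns the 3 fragments in between.

['qqux', '47', '91gngsc0k3je']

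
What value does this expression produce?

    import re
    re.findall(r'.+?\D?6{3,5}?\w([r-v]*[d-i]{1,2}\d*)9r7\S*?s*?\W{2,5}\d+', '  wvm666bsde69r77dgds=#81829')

This matches one or more of any character (lazy); then optionally a non-digit, then 3 to 5 of the literal '6' (lazy), then a word character; then zero or more of a character in [r-v], then 1 to 2 of a character in [d-i], then zero or more of a digit (captured); then the literal '9r7', then zero or more of a non-whitespace character (lazy); then zero or more of the literal 's' (lazy), then 2 to 5 of a non-word character, then one or more of a digit.
With a single group, `findall` returns only what that group captured — 1 item.

['sde6']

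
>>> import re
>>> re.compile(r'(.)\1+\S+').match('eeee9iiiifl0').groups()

('e',)

`\1` is not a pattern — it's the concrete string captured by group 1, re-applied verbatim.
`re.match` won't scan ahead — the pattern has to work from the very first character.
The match spans [0:12] → 'eeee9iiiifl0'.
Captured: group 1 = 'e'.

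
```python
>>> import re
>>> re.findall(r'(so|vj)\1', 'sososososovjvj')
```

['so', 'so', 'vj']

`\1` is not a pattern — it's the concrete string captured by group 1, re-applied verbatim.
Scanning left to right: at [0:4] match 'soso', group 1 = 'so'; at [4:8] match 'soso', group 1 = 'so'; at [10:14] match 'vjvj', group 1 = 'vj'.
`findall` collects group 1 from each match (3 total).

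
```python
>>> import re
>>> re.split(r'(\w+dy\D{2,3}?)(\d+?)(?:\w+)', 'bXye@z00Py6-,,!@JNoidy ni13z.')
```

['bXye@z00Py6-,,!@', 'JNoidy ni', '1', '.']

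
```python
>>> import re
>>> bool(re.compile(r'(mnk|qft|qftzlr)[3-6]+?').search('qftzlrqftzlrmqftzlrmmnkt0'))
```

False

Here no position works, so the call returns None, and `bool(None)` is False.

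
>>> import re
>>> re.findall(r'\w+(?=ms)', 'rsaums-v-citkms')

['rsau', 'citk']

The lookaround is zero-width — it requires the adjacent text to match without consuming it, so the asserted text isn't part of the match.
With no groups in the pattern, `findall` gives back each whole match — 2 here.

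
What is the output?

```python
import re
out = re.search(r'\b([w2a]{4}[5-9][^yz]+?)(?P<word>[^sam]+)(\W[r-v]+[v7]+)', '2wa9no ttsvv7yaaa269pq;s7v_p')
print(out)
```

None

Pattern: a word boundary (`\b`, zero-width); then exactly 4 of one of [w2a], then a character in [5-9], then one or more of any character except [yz] (lazy) (captured); then one or more of any character except [sam] (captured as 'word'); then a non-word character, then one or more of a character in [r-v], then one or more of one of [v7] (captured).
Here no position works, so the call returns None.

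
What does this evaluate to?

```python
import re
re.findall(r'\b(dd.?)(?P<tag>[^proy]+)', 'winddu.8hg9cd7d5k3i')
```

[]

`findall` packs the 2 group values into a tuple for every match.
Nothing in the string satisfies the pattern, so the list is empty.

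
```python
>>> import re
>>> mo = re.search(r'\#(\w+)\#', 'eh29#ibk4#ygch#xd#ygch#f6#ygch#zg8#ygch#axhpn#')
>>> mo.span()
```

(4, 10)

`re.search` scans for the first position where the pattern succeeds.
The match spans [4:10] → '#ibk4#'.
Captured: group 1 = 'ibk4'.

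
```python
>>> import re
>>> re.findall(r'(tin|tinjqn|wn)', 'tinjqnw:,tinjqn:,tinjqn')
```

Alternation tries branches left to right and keeps the first one that lets the overall match succeed at that position.
Matches: at [0:3] match 'tin', group 1 = 'tin'; at [9:12] match 'tin', group 1 = 'tin'; at [17:20] match 'tin', group 1 = 'tin'.
`findall` collects group 1 from each match (3 total).

['tin', 'tin', 'tin']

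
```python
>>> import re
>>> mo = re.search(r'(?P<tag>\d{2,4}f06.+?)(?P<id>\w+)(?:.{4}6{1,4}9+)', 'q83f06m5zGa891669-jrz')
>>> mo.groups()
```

('83f06m', '5zGa')

The pattern matches 2 to 4 of a digit, then the literal 'f06', then one or more of any character (lazy) (captured as 'tag'); then one or more of a word character (captured as 'id'); then exactly 4 of any character, then 1 to 4 of the literal '6', then one or more of the literal '9' (non-capturing group).
The `?` after the quantifier makes it lazy — it takes as little as possible before letting the rest of the pattern try.
Unlike `match`, `search` isn't anchored — it looks for the pattern anywhere in the string.
The match spans [1:17] → '83f06m5zGa891669'.
Captured: group 1 = '83f06m', group 2 = '5zGa'.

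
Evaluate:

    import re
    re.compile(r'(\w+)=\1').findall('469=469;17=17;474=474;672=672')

A backreference is literal: `\1` must see the identical characters the first group matched.
Because there's exactly one group, `findall` drops the full match and keeps group 1 from each hit.

['469', '17', '474', '672']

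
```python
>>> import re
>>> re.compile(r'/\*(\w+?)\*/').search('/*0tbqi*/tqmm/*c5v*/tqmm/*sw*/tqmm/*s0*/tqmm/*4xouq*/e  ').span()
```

(0, 9)

The match spans [0:9] → '/*0tbqi*/'.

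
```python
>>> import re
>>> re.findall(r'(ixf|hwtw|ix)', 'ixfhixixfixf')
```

Alternation tries branches left to right and keeps the first one that lets the overall match succeed at that position.
Matches: at [0:3] match 'ixf', group 1 = 'ixf'; at [4:6] match 'ix', group 1 = 'ix'; at [6:9] match 'ixf', group 1 = 'ixf'; at [9:12] match 'ixf', group 1 = 'ixf'.
Because there's exactly one group, `findall` drops the full match and keeps group 1 from each hit.

['ixf', 'ix', 'ixf', 'ixf']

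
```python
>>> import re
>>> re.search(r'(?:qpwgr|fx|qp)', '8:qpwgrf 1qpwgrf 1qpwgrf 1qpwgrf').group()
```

'qpwgr'

The regex engine tests alternatives in the order written; an earlier branch that matches wins even if a later one would match more.
The match spans [2:7] → 'qpwgr'.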